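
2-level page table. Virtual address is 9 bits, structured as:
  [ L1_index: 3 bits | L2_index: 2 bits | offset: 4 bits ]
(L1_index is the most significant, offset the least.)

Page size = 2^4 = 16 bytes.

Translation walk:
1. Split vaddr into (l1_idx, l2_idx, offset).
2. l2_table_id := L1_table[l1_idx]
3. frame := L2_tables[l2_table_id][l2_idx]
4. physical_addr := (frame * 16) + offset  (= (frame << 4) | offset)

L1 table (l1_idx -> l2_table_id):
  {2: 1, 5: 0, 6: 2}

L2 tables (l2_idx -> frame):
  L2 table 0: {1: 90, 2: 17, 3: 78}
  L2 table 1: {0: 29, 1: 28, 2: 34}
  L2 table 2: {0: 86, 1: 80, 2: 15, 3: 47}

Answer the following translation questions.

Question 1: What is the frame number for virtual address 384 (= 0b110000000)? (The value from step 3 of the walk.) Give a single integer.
Answer: 86

Derivation:
vaddr = 384: l1_idx=6, l2_idx=0
L1[6] = 2; L2[2][0] = 86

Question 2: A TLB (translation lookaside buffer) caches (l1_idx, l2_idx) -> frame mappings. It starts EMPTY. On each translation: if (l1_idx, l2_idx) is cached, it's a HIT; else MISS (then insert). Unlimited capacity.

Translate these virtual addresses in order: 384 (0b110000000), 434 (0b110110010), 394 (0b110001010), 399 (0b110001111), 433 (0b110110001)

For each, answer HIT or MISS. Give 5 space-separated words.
Answer: MISS MISS HIT HIT HIT

Derivation:
vaddr=384: (6,0) not in TLB -> MISS, insert
vaddr=434: (6,3) not in TLB -> MISS, insert
vaddr=394: (6,0) in TLB -> HIT
vaddr=399: (6,0) in TLB -> HIT
vaddr=433: (6,3) in TLB -> HIT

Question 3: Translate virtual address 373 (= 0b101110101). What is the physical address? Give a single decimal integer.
Answer: 1253

Derivation:
vaddr = 373 = 0b101110101
Split: l1_idx=5, l2_idx=3, offset=5
L1[5] = 0
L2[0][3] = 78
paddr = 78 * 16 + 5 = 1253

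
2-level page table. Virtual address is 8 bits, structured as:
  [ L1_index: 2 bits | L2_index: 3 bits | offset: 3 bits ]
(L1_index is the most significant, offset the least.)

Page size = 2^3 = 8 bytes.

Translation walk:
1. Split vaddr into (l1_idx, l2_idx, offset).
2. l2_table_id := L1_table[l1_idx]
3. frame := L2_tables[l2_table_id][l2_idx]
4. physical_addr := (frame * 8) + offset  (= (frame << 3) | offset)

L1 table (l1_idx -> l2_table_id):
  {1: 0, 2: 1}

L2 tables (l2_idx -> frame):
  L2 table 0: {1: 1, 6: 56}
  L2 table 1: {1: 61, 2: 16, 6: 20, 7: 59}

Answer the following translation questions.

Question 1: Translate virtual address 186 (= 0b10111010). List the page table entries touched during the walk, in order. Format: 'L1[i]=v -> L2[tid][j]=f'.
vaddr = 186 = 0b10111010
Split: l1_idx=2, l2_idx=7, offset=2

Answer: L1[2]=1 -> L2[1][7]=59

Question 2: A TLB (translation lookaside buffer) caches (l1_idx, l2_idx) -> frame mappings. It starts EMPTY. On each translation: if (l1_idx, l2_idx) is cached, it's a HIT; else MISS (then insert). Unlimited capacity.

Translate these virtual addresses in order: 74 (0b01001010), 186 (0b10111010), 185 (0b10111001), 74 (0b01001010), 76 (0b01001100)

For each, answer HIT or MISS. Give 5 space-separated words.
vaddr=74: (1,1) not in TLB -> MISS, insert
vaddr=186: (2,7) not in TLB -> MISS, insert
vaddr=185: (2,7) in TLB -> HIT
vaddr=74: (1,1) in TLB -> HIT
vaddr=76: (1,1) in TLB -> HIT

Answer: MISS MISS HIT HIT HIT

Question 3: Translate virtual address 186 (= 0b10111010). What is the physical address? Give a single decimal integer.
vaddr = 186 = 0b10111010
Split: l1_idx=2, l2_idx=7, offset=2
L1[2] = 1
L2[1][7] = 59
paddr = 59 * 8 + 2 = 474

Answer: 474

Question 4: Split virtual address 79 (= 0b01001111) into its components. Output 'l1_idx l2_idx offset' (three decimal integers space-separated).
Answer: 1 1 7

Derivation:
vaddr = 79 = 0b01001111
  top 2 bits -> l1_idx = 1
  next 3 bits -> l2_idx = 1
  bottom 3 bits -> offset = 7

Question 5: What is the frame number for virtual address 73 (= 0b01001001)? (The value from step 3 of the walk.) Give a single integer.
vaddr = 73: l1_idx=1, l2_idx=1
L1[1] = 0; L2[0][1] = 1

Answer: 1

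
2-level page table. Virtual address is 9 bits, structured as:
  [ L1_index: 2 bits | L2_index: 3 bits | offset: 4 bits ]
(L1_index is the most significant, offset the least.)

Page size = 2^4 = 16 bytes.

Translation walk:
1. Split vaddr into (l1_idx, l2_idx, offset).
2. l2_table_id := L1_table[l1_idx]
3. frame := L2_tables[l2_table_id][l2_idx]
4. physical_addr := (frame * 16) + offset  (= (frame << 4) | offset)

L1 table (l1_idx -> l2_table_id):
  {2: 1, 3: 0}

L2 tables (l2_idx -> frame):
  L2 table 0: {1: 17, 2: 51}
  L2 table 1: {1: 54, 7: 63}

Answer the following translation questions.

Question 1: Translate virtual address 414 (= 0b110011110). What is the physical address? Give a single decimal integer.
vaddr = 414 = 0b110011110
Split: l1_idx=3, l2_idx=1, offset=14
L1[3] = 0
L2[0][1] = 17
paddr = 17 * 16 + 14 = 286

Answer: 286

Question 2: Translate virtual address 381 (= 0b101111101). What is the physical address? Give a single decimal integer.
Answer: 1021

Derivation:
vaddr = 381 = 0b101111101
Split: l1_idx=2, l2_idx=7, offset=13
L1[2] = 1
L2[1][7] = 63
paddr = 63 * 16 + 13 = 1021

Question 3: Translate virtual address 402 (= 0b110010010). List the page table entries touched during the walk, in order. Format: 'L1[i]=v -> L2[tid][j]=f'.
vaddr = 402 = 0b110010010
Split: l1_idx=3, l2_idx=1, offset=2

Answer: L1[3]=0 -> L2[0][1]=17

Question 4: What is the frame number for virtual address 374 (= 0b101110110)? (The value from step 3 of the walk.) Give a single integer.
Answer: 63

Derivation:
vaddr = 374: l1_idx=2, l2_idx=7
L1[2] = 1; L2[1][7] = 63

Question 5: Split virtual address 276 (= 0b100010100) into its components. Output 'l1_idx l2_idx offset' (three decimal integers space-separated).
vaddr = 276 = 0b100010100
  top 2 bits -> l1_idx = 2
  next 3 bits -> l2_idx = 1
  bottom 4 bits -> offset = 4

Answer: 2 1 4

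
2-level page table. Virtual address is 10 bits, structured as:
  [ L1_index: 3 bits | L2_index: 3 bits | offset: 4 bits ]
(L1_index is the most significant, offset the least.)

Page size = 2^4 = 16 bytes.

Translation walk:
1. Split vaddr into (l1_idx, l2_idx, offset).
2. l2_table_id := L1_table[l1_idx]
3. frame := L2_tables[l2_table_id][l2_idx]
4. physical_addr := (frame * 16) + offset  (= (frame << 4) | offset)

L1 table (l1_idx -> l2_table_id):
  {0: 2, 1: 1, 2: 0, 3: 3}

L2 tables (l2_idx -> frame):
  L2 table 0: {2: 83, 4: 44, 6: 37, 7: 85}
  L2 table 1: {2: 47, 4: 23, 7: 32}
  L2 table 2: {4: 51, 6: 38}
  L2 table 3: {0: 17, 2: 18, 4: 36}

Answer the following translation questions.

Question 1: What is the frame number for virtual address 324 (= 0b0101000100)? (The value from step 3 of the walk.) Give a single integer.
vaddr = 324: l1_idx=2, l2_idx=4
L1[2] = 0; L2[0][4] = 44

Answer: 44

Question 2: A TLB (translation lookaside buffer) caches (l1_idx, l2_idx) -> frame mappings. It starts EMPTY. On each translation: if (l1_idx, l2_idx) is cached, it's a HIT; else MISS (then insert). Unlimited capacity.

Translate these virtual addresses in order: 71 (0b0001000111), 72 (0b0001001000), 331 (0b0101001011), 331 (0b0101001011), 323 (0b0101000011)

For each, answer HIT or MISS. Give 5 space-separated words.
vaddr=71: (0,4) not in TLB -> MISS, insert
vaddr=72: (0,4) in TLB -> HIT
vaddr=331: (2,4) not in TLB -> MISS, insert
vaddr=331: (2,4) in TLB -> HIT
vaddr=323: (2,4) in TLB -> HIT

Answer: MISS HIT MISS HIT HIT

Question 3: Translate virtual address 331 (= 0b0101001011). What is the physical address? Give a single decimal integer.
Answer: 715

Derivation:
vaddr = 331 = 0b0101001011
Split: l1_idx=2, l2_idx=4, offset=11
L1[2] = 0
L2[0][4] = 44
paddr = 44 * 16 + 11 = 715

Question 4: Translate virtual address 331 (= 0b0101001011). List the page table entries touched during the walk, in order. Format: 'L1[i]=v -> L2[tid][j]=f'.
vaddr = 331 = 0b0101001011
Split: l1_idx=2, l2_idx=4, offset=11

Answer: L1[2]=0 -> L2[0][4]=44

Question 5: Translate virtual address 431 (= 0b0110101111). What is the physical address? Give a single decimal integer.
Answer: 303

Derivation:
vaddr = 431 = 0b0110101111
Split: l1_idx=3, l2_idx=2, offset=15
L1[3] = 3
L2[3][2] = 18
paddr = 18 * 16 + 15 = 303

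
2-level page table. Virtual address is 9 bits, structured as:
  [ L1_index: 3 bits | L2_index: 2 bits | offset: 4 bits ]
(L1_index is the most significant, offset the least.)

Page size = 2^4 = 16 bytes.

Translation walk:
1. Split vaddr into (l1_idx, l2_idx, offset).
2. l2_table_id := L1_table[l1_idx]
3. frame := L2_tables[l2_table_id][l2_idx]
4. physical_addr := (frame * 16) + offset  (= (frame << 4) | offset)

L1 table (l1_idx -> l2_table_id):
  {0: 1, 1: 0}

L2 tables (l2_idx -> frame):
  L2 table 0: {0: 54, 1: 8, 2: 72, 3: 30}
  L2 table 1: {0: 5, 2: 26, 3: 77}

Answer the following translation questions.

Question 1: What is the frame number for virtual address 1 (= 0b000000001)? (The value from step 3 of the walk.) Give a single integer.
vaddr = 1: l1_idx=0, l2_idx=0
L1[0] = 1; L2[1][0] = 5

Answer: 5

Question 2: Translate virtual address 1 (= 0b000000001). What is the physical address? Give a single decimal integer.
vaddr = 1 = 0b000000001
Split: l1_idx=0, l2_idx=0, offset=1
L1[0] = 1
L2[1][0] = 5
paddr = 5 * 16 + 1 = 81

Answer: 81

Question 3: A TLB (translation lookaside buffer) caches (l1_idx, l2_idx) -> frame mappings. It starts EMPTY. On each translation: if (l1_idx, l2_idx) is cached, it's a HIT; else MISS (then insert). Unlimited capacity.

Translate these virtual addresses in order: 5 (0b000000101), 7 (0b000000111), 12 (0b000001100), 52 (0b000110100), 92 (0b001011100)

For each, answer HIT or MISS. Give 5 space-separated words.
vaddr=5: (0,0) not in TLB -> MISS, insert
vaddr=7: (0,0) in TLB -> HIT
vaddr=12: (0,0) in TLB -> HIT
vaddr=52: (0,3) not in TLB -> MISS, insert
vaddr=92: (1,1) not in TLB -> MISS, insert

Answer: MISS HIT HIT MISS MISS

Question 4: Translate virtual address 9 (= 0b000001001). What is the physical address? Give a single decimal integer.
Answer: 89

Derivation:
vaddr = 9 = 0b000001001
Split: l1_idx=0, l2_idx=0, offset=9
L1[0] = 1
L2[1][0] = 5
paddr = 5 * 16 + 9 = 89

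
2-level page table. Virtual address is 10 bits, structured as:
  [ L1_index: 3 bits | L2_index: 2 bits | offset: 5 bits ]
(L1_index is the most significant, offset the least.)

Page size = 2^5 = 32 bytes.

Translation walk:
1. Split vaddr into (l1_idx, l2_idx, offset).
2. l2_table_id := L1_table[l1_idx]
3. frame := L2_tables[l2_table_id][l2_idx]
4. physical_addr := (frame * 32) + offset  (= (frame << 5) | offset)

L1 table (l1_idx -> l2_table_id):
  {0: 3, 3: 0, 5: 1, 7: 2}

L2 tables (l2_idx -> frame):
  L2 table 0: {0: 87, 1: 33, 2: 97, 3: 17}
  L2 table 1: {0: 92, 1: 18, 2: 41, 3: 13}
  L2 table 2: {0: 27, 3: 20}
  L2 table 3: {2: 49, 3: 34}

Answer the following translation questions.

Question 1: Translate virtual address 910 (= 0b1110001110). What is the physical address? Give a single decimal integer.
Answer: 878

Derivation:
vaddr = 910 = 0b1110001110
Split: l1_idx=7, l2_idx=0, offset=14
L1[7] = 2
L2[2][0] = 27
paddr = 27 * 32 + 14 = 878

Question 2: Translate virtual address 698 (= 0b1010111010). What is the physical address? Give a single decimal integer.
Answer: 602

Derivation:
vaddr = 698 = 0b1010111010
Split: l1_idx=5, l2_idx=1, offset=26
L1[5] = 1
L2[1][1] = 18
paddr = 18 * 32 + 26 = 602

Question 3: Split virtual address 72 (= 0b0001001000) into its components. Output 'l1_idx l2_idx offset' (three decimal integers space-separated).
vaddr = 72 = 0b0001001000
  top 3 bits -> l1_idx = 0
  next 2 bits -> l2_idx = 2
  bottom 5 bits -> offset = 8

Answer: 0 2 8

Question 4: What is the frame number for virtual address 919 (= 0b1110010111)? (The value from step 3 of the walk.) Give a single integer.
Answer: 27

Derivation:
vaddr = 919: l1_idx=7, l2_idx=0
L1[7] = 2; L2[2][0] = 27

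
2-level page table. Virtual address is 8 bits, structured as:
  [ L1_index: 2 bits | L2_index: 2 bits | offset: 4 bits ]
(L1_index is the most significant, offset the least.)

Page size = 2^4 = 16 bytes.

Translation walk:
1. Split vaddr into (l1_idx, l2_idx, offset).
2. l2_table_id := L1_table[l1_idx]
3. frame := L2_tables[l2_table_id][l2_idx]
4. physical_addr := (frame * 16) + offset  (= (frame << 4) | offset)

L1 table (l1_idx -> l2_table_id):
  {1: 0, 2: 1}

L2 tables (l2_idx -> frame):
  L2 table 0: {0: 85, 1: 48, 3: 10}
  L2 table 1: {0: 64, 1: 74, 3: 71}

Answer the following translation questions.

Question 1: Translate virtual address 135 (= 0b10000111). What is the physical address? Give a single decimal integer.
Answer: 1031

Derivation:
vaddr = 135 = 0b10000111
Split: l1_idx=2, l2_idx=0, offset=7
L1[2] = 1
L2[1][0] = 64
paddr = 64 * 16 + 7 = 1031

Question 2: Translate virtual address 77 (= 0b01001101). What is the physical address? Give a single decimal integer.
Answer: 1373

Derivation:
vaddr = 77 = 0b01001101
Split: l1_idx=1, l2_idx=0, offset=13
L1[1] = 0
L2[0][0] = 85
paddr = 85 * 16 + 13 = 1373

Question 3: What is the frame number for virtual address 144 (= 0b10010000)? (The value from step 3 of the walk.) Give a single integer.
Answer: 74

Derivation:
vaddr = 144: l1_idx=2, l2_idx=1
L1[2] = 1; L2[1][1] = 74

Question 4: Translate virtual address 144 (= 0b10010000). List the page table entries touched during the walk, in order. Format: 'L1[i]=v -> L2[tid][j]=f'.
Answer: L1[2]=1 -> L2[1][1]=74

Derivation:
vaddr = 144 = 0b10010000
Split: l1_idx=2, l2_idx=1, offset=0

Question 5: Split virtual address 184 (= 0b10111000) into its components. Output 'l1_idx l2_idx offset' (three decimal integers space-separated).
Answer: 2 3 8

Derivation:
vaddr = 184 = 0b10111000
  top 2 bits -> l1_idx = 2
  next 2 bits -> l2_idx = 3
  bottom 4 bits -> offset = 8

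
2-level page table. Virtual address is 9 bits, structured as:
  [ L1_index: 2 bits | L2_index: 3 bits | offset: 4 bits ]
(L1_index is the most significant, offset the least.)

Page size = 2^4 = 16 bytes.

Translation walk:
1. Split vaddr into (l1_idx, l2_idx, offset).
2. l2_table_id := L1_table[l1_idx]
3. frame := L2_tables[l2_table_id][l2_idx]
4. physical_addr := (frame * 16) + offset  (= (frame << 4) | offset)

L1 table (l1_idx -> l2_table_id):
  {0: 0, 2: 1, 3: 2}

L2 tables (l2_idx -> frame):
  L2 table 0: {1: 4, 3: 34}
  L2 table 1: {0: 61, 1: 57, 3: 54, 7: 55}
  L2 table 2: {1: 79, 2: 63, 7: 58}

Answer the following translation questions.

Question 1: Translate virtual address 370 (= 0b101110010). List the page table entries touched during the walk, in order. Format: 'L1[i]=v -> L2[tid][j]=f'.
vaddr = 370 = 0b101110010
Split: l1_idx=2, l2_idx=7, offset=2

Answer: L1[2]=1 -> L2[1][7]=55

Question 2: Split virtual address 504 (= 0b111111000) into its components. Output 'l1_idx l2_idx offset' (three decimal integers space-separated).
vaddr = 504 = 0b111111000
  top 2 bits -> l1_idx = 3
  next 3 bits -> l2_idx = 7
  bottom 4 bits -> offset = 8

Answer: 3 7 8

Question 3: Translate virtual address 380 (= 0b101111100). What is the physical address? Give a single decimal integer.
vaddr = 380 = 0b101111100
Split: l1_idx=2, l2_idx=7, offset=12
L1[2] = 1
L2[1][7] = 55
paddr = 55 * 16 + 12 = 892

Answer: 892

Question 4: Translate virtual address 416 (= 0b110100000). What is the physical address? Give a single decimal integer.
vaddr = 416 = 0b110100000
Split: l1_idx=3, l2_idx=2, offset=0
L1[3] = 2
L2[2][2] = 63
paddr = 63 * 16 + 0 = 1008

Answer: 1008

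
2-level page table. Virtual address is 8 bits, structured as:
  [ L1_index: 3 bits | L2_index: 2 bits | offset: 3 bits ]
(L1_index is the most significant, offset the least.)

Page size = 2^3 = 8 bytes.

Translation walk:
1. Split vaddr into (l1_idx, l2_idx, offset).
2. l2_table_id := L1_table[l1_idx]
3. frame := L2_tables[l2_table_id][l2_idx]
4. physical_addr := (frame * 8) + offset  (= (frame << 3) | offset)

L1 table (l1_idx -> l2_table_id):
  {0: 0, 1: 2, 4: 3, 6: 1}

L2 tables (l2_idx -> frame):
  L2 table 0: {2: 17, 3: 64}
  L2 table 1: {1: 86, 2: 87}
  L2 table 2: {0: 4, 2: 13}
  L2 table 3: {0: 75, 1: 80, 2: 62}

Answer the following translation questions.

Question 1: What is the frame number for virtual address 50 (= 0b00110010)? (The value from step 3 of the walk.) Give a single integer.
Answer: 13

Derivation:
vaddr = 50: l1_idx=1, l2_idx=2
L1[1] = 2; L2[2][2] = 13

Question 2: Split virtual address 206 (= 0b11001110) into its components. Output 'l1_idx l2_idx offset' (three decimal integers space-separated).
vaddr = 206 = 0b11001110
  top 3 bits -> l1_idx = 6
  next 2 bits -> l2_idx = 1
  bottom 3 bits -> offset = 6

Answer: 6 1 6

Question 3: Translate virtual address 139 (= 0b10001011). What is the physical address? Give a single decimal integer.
Answer: 643

Derivation:
vaddr = 139 = 0b10001011
Split: l1_idx=4, l2_idx=1, offset=3
L1[4] = 3
L2[3][1] = 80
paddr = 80 * 8 + 3 = 643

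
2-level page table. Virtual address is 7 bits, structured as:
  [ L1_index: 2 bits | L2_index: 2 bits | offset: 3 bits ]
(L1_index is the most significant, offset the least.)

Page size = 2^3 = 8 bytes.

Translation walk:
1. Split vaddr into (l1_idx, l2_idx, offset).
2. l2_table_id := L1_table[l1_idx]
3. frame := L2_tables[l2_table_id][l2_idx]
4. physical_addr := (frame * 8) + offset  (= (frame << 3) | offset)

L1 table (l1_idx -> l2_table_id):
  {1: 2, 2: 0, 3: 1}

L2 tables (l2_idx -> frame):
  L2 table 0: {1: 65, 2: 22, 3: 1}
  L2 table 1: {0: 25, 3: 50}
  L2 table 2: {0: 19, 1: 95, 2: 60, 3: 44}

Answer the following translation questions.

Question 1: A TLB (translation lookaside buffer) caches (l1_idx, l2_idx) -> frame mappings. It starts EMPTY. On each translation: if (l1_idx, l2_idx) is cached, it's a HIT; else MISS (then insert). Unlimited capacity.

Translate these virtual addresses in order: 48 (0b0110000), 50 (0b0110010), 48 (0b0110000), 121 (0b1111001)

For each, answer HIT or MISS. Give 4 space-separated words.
vaddr=48: (1,2) not in TLB -> MISS, insert
vaddr=50: (1,2) in TLB -> HIT
vaddr=48: (1,2) in TLB -> HIT
vaddr=121: (3,3) not in TLB -> MISS, insert

Answer: MISS HIT HIT MISS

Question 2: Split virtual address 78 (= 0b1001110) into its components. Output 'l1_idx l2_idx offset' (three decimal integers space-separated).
Answer: 2 1 6

Derivation:
vaddr = 78 = 0b1001110
  top 2 bits -> l1_idx = 2
  next 2 bits -> l2_idx = 1
  bottom 3 bits -> offset = 6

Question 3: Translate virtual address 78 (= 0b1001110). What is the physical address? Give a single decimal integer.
Answer: 526

Derivation:
vaddr = 78 = 0b1001110
Split: l1_idx=2, l2_idx=1, offset=6
L1[2] = 0
L2[0][1] = 65
paddr = 65 * 8 + 6 = 526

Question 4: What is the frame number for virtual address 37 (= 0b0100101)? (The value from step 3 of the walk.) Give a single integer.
Answer: 19

Derivation:
vaddr = 37: l1_idx=1, l2_idx=0
L1[1] = 2; L2[2][0] = 19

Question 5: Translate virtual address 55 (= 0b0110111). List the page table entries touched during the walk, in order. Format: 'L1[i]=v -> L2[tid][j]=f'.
vaddr = 55 = 0b0110111
Split: l1_idx=1, l2_idx=2, offset=7

Answer: L1[1]=2 -> L2[2][2]=60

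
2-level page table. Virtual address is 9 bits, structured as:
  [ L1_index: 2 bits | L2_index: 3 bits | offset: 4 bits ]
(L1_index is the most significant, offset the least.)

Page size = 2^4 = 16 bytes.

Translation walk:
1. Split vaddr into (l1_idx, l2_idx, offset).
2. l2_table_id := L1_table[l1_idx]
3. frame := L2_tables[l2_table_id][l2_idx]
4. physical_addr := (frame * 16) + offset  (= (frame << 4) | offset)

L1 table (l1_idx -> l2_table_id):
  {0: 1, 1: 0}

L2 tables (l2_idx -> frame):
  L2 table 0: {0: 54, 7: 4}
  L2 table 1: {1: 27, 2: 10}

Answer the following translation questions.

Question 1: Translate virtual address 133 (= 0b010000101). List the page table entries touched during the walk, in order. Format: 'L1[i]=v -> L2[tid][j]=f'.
vaddr = 133 = 0b010000101
Split: l1_idx=1, l2_idx=0, offset=5

Answer: L1[1]=0 -> L2[0][0]=54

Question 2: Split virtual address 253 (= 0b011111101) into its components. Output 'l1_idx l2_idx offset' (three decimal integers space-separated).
Answer: 1 7 13

Derivation:
vaddr = 253 = 0b011111101
  top 2 bits -> l1_idx = 1
  next 3 bits -> l2_idx = 7
  bottom 4 bits -> offset = 13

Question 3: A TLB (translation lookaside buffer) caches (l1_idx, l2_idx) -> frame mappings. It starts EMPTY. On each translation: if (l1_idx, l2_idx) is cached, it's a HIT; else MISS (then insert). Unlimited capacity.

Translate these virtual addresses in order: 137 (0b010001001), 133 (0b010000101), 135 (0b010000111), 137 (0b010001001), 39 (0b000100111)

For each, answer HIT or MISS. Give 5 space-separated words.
vaddr=137: (1,0) not in TLB -> MISS, insert
vaddr=133: (1,0) in TLB -> HIT
vaddr=135: (1,0) in TLB -> HIT
vaddr=137: (1,0) in TLB -> HIT
vaddr=39: (0,2) not in TLB -> MISS, insert

Answer: MISS HIT HIT HIT MISS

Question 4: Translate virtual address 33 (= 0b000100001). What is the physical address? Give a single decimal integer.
Answer: 161

Derivation:
vaddr = 33 = 0b000100001
Split: l1_idx=0, l2_idx=2, offset=1
L1[0] = 1
L2[1][2] = 10
paddr = 10 * 16 + 1 = 161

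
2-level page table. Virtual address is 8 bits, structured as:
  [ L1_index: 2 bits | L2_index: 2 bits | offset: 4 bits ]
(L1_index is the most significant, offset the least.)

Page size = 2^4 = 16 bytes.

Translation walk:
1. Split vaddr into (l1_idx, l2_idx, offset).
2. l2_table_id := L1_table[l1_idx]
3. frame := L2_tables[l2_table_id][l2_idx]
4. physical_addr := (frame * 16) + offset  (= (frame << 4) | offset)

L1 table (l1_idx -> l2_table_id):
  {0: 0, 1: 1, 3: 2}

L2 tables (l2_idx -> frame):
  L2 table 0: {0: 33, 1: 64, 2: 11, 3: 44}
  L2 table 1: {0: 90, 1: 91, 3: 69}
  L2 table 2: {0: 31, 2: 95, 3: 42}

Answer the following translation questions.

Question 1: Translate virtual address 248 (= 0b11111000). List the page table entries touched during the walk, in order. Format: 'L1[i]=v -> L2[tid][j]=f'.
vaddr = 248 = 0b11111000
Split: l1_idx=3, l2_idx=3, offset=8

Answer: L1[3]=2 -> L2[2][3]=42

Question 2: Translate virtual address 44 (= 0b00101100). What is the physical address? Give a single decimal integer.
Answer: 188

Derivation:
vaddr = 44 = 0b00101100
Split: l1_idx=0, l2_idx=2, offset=12
L1[0] = 0
L2[0][2] = 11
paddr = 11 * 16 + 12 = 188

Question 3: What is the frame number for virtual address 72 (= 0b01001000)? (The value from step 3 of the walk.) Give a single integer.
Answer: 90

Derivation:
vaddr = 72: l1_idx=1, l2_idx=0
L1[1] = 1; L2[1][0] = 90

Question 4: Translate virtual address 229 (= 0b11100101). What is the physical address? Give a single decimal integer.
vaddr = 229 = 0b11100101
Split: l1_idx=3, l2_idx=2, offset=5
L1[3] = 2
L2[2][2] = 95
paddr = 95 * 16 + 5 = 1525

Answer: 1525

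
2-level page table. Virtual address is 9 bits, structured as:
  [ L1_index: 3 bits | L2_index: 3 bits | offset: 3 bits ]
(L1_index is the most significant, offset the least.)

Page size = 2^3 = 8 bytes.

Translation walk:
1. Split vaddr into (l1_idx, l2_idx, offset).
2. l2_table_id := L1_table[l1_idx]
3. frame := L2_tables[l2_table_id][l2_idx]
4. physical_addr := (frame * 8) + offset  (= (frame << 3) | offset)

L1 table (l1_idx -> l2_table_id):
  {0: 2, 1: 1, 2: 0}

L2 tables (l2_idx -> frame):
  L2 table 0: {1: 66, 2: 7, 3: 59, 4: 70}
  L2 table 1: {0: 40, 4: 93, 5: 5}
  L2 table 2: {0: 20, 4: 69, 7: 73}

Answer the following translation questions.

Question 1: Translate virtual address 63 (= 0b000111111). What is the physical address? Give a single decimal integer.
vaddr = 63 = 0b000111111
Split: l1_idx=0, l2_idx=7, offset=7
L1[0] = 2
L2[2][7] = 73
paddr = 73 * 8 + 7 = 591

Answer: 591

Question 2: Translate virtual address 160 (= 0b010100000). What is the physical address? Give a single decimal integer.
vaddr = 160 = 0b010100000
Split: l1_idx=2, l2_idx=4, offset=0
L1[2] = 0
L2[0][4] = 70
paddr = 70 * 8 + 0 = 560

Answer: 560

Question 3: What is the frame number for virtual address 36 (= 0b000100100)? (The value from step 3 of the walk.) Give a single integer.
Answer: 69

Derivation:
vaddr = 36: l1_idx=0, l2_idx=4
L1[0] = 2; L2[2][4] = 69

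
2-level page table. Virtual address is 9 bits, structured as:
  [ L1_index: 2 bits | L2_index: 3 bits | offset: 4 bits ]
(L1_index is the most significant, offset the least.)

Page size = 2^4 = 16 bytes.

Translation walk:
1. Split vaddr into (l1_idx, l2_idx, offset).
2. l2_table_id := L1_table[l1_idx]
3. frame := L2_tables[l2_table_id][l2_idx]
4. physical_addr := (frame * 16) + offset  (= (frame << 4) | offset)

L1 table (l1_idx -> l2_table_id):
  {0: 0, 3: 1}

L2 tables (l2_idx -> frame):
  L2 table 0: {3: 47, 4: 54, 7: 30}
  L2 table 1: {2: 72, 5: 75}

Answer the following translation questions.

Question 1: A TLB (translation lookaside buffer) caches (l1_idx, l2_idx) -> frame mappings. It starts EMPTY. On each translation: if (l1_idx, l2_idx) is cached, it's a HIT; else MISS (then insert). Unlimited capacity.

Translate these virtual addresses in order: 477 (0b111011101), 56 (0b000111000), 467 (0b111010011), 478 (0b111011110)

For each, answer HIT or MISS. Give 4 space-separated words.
vaddr=477: (3,5) not in TLB -> MISS, insert
vaddr=56: (0,3) not in TLB -> MISS, insert
vaddr=467: (3,5) in TLB -> HIT
vaddr=478: (3,5) in TLB -> HIT

Answer: MISS MISS HIT HIT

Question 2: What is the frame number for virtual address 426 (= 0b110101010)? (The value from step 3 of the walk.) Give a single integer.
Answer: 72

Derivation:
vaddr = 426: l1_idx=3, l2_idx=2
L1[3] = 1; L2[1][2] = 72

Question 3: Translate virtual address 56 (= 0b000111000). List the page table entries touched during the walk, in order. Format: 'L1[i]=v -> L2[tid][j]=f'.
Answer: L1[0]=0 -> L2[0][3]=47

Derivation:
vaddr = 56 = 0b000111000
Split: l1_idx=0, l2_idx=3, offset=8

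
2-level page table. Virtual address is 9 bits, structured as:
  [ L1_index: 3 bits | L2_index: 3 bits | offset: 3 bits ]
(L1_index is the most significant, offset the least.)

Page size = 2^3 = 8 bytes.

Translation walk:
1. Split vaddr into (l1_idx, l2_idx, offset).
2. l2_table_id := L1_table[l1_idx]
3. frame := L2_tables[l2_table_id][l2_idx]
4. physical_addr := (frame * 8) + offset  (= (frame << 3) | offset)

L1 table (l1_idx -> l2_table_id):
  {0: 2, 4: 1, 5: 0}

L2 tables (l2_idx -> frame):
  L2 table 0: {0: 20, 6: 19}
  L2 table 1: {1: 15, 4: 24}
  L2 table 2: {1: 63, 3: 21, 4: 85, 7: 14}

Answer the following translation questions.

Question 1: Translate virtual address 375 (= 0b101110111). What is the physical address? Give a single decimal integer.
vaddr = 375 = 0b101110111
Split: l1_idx=5, l2_idx=6, offset=7
L1[5] = 0
L2[0][6] = 19
paddr = 19 * 8 + 7 = 159

Answer: 159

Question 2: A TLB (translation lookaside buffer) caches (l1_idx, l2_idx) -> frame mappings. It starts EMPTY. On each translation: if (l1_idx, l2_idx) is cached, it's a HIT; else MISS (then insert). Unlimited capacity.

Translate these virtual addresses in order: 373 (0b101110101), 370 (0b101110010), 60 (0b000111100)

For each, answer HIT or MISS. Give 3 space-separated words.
Answer: MISS HIT MISS

Derivation:
vaddr=373: (5,6) not in TLB -> MISS, insert
vaddr=370: (5,6) in TLB -> HIT
vaddr=60: (0,7) not in TLB -> MISS, insert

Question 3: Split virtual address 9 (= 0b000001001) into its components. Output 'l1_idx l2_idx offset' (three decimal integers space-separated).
vaddr = 9 = 0b000001001
  top 3 bits -> l1_idx = 0
  next 3 bits -> l2_idx = 1
  bottom 3 bits -> offset = 1

Answer: 0 1 1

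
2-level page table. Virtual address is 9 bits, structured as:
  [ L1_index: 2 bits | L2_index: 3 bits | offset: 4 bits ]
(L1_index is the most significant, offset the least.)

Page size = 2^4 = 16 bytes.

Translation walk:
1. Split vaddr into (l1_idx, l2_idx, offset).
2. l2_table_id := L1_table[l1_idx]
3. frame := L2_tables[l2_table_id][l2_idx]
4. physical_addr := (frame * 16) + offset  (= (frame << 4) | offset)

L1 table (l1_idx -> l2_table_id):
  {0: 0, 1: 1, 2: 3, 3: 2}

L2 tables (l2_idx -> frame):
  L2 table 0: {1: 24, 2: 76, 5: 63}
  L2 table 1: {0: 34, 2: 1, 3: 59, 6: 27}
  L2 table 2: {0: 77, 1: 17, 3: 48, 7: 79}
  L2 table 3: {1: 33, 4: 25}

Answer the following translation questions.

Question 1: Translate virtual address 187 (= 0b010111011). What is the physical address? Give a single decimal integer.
vaddr = 187 = 0b010111011
Split: l1_idx=1, l2_idx=3, offset=11
L1[1] = 1
L2[1][3] = 59
paddr = 59 * 16 + 11 = 955

Answer: 955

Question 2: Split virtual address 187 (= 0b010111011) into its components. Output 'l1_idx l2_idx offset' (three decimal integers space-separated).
vaddr = 187 = 0b010111011
  top 2 bits -> l1_idx = 1
  next 3 bits -> l2_idx = 3
  bottom 4 bits -> offset = 11

Answer: 1 3 11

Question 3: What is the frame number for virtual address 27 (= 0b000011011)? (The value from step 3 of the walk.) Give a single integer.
vaddr = 27: l1_idx=0, l2_idx=1
L1[0] = 0; L2[0][1] = 24

Answer: 24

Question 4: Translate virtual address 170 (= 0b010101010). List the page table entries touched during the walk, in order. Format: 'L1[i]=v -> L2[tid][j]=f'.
Answer: L1[1]=1 -> L2[1][2]=1

Derivation:
vaddr = 170 = 0b010101010
Split: l1_idx=1, l2_idx=2, offset=10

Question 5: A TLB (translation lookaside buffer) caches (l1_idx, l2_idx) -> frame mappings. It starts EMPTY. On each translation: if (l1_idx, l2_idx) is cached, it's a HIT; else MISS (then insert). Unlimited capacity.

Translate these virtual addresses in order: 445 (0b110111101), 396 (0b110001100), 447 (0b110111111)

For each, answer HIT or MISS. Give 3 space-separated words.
Answer: MISS MISS HIT

Derivation:
vaddr=445: (3,3) not in TLB -> MISS, insert
vaddr=396: (3,0) not in TLB -> MISS, insert
vaddr=447: (3,3) in TLB -> HIT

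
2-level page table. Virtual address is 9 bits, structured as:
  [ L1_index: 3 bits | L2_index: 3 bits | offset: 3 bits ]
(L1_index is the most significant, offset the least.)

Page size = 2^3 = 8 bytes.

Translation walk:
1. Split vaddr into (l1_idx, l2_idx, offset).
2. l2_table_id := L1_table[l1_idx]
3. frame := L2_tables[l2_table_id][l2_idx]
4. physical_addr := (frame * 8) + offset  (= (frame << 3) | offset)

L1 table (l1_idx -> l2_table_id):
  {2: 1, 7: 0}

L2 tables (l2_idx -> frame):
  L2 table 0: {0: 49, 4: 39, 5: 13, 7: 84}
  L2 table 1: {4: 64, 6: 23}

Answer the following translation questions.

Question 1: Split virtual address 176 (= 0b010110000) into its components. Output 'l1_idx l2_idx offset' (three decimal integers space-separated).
Answer: 2 6 0

Derivation:
vaddr = 176 = 0b010110000
  top 3 bits -> l1_idx = 2
  next 3 bits -> l2_idx = 6
  bottom 3 bits -> offset = 0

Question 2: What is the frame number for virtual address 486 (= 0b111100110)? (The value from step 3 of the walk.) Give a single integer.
Answer: 39

Derivation:
vaddr = 486: l1_idx=7, l2_idx=4
L1[7] = 0; L2[0][4] = 39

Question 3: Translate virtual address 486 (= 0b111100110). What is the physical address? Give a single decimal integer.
vaddr = 486 = 0b111100110
Split: l1_idx=7, l2_idx=4, offset=6
L1[7] = 0
L2[0][4] = 39
paddr = 39 * 8 + 6 = 318

Answer: 318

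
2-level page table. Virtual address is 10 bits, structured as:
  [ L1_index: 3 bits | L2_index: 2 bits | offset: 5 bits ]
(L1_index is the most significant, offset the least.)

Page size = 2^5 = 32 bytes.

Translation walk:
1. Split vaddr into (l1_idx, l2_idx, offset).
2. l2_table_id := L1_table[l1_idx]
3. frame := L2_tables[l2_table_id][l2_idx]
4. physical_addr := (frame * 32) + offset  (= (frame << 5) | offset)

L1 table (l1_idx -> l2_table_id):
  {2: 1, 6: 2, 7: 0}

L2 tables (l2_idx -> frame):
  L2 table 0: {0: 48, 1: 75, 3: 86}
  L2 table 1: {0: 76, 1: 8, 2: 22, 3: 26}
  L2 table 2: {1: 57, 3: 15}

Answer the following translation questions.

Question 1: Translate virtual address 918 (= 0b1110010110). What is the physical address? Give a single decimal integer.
Answer: 1558

Derivation:
vaddr = 918 = 0b1110010110
Split: l1_idx=7, l2_idx=0, offset=22
L1[7] = 0
L2[0][0] = 48
paddr = 48 * 32 + 22 = 1558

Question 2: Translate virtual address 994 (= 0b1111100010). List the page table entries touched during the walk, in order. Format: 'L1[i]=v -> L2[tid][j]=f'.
Answer: L1[7]=0 -> L2[0][3]=86

Derivation:
vaddr = 994 = 0b1111100010
Split: l1_idx=7, l2_idx=3, offset=2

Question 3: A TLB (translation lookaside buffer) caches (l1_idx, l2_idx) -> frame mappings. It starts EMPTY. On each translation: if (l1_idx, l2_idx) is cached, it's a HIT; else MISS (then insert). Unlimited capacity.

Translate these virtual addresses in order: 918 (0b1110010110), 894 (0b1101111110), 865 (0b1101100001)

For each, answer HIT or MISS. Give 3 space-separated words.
Answer: MISS MISS HIT

Derivation:
vaddr=918: (7,0) not in TLB -> MISS, insert
vaddr=894: (6,3) not in TLB -> MISS, insert
vaddr=865: (6,3) in TLB -> HIT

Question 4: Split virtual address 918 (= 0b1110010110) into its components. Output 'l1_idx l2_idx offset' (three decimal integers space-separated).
Answer: 7 0 22

Derivation:
vaddr = 918 = 0b1110010110
  top 3 bits -> l1_idx = 7
  next 2 bits -> l2_idx = 0
  bottom 5 bits -> offset = 22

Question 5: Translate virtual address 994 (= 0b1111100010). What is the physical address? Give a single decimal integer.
Answer: 2754

Derivation:
vaddr = 994 = 0b1111100010
Split: l1_idx=7, l2_idx=3, offset=2
L1[7] = 0
L2[0][3] = 86
paddr = 86 * 32 + 2 = 2754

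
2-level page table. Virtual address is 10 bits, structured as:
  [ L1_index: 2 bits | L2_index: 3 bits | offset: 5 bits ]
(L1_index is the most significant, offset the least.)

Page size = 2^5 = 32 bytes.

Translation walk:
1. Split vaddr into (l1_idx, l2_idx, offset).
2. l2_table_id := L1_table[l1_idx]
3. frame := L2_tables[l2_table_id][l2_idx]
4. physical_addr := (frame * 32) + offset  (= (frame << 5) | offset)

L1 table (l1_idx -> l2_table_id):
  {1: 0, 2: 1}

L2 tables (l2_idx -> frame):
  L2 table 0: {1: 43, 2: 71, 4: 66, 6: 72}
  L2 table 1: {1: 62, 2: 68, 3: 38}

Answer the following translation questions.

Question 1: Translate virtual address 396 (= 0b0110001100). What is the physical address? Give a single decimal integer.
vaddr = 396 = 0b0110001100
Split: l1_idx=1, l2_idx=4, offset=12
L1[1] = 0
L2[0][4] = 66
paddr = 66 * 32 + 12 = 2124

Answer: 2124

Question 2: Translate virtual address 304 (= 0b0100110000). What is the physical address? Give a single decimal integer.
Answer: 1392

Derivation:
vaddr = 304 = 0b0100110000
Split: l1_idx=1, l2_idx=1, offset=16
L1[1] = 0
L2[0][1] = 43
paddr = 43 * 32 + 16 = 1392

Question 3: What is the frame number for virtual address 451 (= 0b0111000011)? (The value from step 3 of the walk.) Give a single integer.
vaddr = 451: l1_idx=1, l2_idx=6
L1[1] = 0; L2[0][6] = 72

Answer: 72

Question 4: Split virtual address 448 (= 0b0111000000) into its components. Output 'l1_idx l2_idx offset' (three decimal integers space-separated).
Answer: 1 6 0

Derivation:
vaddr = 448 = 0b0111000000
  top 2 bits -> l1_idx = 1
  next 3 bits -> l2_idx = 6
  bottom 5 bits -> offset = 0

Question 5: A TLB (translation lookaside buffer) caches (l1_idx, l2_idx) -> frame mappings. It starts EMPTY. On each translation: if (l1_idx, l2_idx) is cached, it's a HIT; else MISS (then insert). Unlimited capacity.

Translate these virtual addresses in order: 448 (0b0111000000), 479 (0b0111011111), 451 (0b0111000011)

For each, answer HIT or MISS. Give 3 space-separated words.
Answer: MISS HIT HIT

Derivation:
vaddr=448: (1,6) not in TLB -> MISS, insert
vaddr=479: (1,6) in TLB -> HIT
vaddr=451: (1,6) in TLB -> HIT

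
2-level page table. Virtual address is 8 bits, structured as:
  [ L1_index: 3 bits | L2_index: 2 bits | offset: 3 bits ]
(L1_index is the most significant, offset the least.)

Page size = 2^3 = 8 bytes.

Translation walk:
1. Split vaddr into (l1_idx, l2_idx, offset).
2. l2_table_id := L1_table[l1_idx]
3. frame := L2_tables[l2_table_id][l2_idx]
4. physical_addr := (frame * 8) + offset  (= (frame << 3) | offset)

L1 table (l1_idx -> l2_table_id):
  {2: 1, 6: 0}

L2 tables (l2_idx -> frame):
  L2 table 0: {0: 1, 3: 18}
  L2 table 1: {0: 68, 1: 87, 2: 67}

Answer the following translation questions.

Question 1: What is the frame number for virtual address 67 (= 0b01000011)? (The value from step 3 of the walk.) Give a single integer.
vaddr = 67: l1_idx=2, l2_idx=0
L1[2] = 1; L2[1][0] = 68

Answer: 68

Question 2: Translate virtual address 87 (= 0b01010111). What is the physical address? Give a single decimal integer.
Answer: 543

Derivation:
vaddr = 87 = 0b01010111
Split: l1_idx=2, l2_idx=2, offset=7
L1[2] = 1
L2[1][2] = 67
paddr = 67 * 8 + 7 = 543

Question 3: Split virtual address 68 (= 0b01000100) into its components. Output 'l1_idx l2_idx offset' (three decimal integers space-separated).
Answer: 2 0 4

Derivation:
vaddr = 68 = 0b01000100
  top 3 bits -> l1_idx = 2
  next 2 bits -> l2_idx = 0
  bottom 3 bits -> offset = 4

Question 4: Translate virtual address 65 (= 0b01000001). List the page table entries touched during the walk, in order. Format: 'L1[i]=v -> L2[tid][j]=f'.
vaddr = 65 = 0b01000001
Split: l1_idx=2, l2_idx=0, offset=1

Answer: L1[2]=1 -> L2[1][0]=68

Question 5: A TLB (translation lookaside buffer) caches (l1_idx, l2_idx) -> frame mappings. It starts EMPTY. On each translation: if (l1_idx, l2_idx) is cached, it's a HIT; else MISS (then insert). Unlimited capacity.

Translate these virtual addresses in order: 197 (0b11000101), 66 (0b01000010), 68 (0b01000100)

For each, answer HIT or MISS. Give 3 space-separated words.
Answer: MISS MISS HIT

Derivation:
vaddr=197: (6,0) not in TLB -> MISS, insert
vaddr=66: (2,0) not in TLB -> MISS, insert
vaddr=68: (2,0) in TLB -> HIT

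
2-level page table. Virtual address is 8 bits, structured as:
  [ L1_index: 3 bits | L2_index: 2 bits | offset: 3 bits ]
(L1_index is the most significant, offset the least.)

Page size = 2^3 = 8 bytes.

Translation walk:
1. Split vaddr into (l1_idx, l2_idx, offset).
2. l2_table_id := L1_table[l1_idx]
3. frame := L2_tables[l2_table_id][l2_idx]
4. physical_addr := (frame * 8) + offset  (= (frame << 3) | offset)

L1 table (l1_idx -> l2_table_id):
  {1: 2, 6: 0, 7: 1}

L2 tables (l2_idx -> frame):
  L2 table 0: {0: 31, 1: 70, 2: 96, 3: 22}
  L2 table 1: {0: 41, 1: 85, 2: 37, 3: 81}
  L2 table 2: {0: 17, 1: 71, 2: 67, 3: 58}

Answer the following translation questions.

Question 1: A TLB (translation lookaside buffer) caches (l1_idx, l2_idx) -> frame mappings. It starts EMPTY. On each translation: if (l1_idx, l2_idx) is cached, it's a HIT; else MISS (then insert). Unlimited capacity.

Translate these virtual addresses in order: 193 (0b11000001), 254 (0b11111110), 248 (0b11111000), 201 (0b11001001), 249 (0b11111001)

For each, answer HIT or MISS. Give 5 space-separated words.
vaddr=193: (6,0) not in TLB -> MISS, insert
vaddr=254: (7,3) not in TLB -> MISS, insert
vaddr=248: (7,3) in TLB -> HIT
vaddr=201: (6,1) not in TLB -> MISS, insert
vaddr=249: (7,3) in TLB -> HIT

Answer: MISS MISS HIT MISS HIT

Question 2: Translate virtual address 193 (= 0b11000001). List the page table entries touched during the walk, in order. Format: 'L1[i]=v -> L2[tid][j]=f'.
Answer: L1[6]=0 -> L2[0][0]=31

Derivation:
vaddr = 193 = 0b11000001
Split: l1_idx=6, l2_idx=0, offset=1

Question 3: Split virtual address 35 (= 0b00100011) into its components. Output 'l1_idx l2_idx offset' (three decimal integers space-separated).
Answer: 1 0 3

Derivation:
vaddr = 35 = 0b00100011
  top 3 bits -> l1_idx = 1
  next 2 bits -> l2_idx = 0
  bottom 3 bits -> offset = 3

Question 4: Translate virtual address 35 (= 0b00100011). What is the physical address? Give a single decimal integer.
Answer: 139

Derivation:
vaddr = 35 = 0b00100011
Split: l1_idx=1, l2_idx=0, offset=3
L1[1] = 2
L2[2][0] = 17
paddr = 17 * 8 + 3 = 139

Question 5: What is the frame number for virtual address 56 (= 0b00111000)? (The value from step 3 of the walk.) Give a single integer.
vaddr = 56: l1_idx=1, l2_idx=3
L1[1] = 2; L2[2][3] = 58

Answer: 58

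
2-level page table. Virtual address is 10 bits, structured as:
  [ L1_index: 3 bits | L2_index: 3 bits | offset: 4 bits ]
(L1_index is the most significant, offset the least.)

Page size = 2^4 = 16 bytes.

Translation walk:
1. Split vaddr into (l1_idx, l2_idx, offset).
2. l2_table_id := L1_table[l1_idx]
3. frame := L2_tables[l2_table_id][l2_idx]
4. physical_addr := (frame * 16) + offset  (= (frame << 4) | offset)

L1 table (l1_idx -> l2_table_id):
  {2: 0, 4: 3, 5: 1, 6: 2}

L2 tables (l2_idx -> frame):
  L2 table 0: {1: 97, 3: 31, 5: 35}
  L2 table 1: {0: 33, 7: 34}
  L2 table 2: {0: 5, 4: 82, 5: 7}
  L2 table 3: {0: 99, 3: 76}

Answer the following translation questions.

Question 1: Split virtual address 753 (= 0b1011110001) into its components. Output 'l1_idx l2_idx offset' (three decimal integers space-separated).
vaddr = 753 = 0b1011110001
  top 3 bits -> l1_idx = 5
  next 3 bits -> l2_idx = 7
  bottom 4 bits -> offset = 1

Answer: 5 7 1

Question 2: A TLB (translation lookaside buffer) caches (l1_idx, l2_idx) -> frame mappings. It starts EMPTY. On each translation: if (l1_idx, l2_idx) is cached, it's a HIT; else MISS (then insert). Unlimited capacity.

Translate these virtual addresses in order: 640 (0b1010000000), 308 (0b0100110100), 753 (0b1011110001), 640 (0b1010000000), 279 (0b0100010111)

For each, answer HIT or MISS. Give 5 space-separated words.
vaddr=640: (5,0) not in TLB -> MISS, insert
vaddr=308: (2,3) not in TLB -> MISS, insert
vaddr=753: (5,7) not in TLB -> MISS, insert
vaddr=640: (5,0) in TLB -> HIT
vaddr=279: (2,1) not in TLB -> MISS, insert

Answer: MISS MISS MISS HIT MISS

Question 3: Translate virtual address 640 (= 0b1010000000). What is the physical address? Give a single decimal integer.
vaddr = 640 = 0b1010000000
Split: l1_idx=5, l2_idx=0, offset=0
L1[5] = 1
L2[1][0] = 33
paddr = 33 * 16 + 0 = 528

Answer: 528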